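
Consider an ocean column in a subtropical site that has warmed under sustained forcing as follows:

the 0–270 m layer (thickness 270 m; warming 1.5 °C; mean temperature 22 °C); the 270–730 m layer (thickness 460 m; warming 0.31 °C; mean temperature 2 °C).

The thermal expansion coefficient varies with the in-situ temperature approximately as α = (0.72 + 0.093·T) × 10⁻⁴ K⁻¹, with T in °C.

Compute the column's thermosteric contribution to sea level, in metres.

Layer 1: α = (0.72 + 0.093×22)×10⁻⁴ = 2.766×10⁻⁴ K⁻¹
Layer 2: α = (0.72 + 0.093×2)×10⁻⁴ = 0.906×10⁻⁴ K⁻¹
2.766×10⁻⁴ × 270 × 1.5 = 0.112023 m
0.906×10⁻⁴ × 0.31 × 460 = 0.01291956 m
Δh = 0.112023 + 0.01291956 = 0.12494256 m

about 0.125 m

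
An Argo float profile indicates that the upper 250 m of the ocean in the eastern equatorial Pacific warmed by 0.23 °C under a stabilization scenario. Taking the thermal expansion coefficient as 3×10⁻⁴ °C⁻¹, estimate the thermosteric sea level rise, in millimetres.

about 17.3 mm

Δh = αΔT·H = 3×10⁻⁴ × 0.23 × 250 = 0.01725 m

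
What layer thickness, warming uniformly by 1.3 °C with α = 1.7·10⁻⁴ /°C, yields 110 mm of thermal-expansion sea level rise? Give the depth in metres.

H ≈ 500 m

H = Δh/(αΔT) = 0.11 / (1.7×10⁻⁴ × 1.3) ≈ 497.7 m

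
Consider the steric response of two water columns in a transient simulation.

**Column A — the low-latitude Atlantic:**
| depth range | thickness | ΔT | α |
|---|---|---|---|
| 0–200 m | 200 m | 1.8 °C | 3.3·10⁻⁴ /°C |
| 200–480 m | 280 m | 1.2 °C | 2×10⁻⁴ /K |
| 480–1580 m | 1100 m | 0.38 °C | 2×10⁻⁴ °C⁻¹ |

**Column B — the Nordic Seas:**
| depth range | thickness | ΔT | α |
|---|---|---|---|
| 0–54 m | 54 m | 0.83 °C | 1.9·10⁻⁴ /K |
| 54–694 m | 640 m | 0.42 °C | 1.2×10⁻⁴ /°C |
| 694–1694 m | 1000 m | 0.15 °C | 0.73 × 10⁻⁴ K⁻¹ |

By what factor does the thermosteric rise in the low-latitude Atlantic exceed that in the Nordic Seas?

a factor of 5.2

A Layer 1: 1.8 × 3.3×10⁻⁴ × 200 = 0.11880 m
A 200–480 m: 280 × 1.2 × 2×10⁻⁴ = 0.06720 m
A Layer 3: 0.38 × 1100 × 2×10⁻⁴ = 0.08360 m
A total: 0.26960 m
B Layer 1: 54 × 0.83 × 1.9×10⁻⁴ = 0.0085158 m
B 54–694 m: 0.42 × 640 × 1.2×10⁻⁴ = 0.032256 m
B 0.73×10⁻⁴ × 0.15 × 1000 = 0.01095 m
B total: 0.0517218 m
Ratio: 0.26960 / 0.0517218 ≈ 5.213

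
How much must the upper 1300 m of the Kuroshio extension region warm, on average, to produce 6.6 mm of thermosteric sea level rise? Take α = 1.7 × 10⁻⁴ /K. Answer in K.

ΔT ≈ 0.0299 K

ΔT = Δh/(αH) = 0.0066 / (1.7×10⁻⁴ × 1300) ≈ 0.02986 K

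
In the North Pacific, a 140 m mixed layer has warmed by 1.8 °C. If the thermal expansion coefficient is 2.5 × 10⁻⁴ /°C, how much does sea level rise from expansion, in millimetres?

63.0 mm

Δh = αΔT·H = 2.5×10⁻⁴ × 1.8 × 140 = 0.06300 m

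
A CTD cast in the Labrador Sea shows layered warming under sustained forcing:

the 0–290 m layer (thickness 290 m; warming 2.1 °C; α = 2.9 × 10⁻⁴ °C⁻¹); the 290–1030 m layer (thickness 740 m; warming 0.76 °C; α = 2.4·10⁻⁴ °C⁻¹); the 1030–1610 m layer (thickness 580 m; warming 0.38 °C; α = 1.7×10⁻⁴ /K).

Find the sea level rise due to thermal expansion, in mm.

about 349 mm

Layer 1: 290 × 2.1 × 2.9×10⁻⁴ = 0.17661 m
Layer 2: 0.76 × 740 × 2.4×10⁻⁴ = 0.134976 m
1.7×10⁻⁴ × 0.38 × 580 = 0.037468 m
Δh = 0.17661 + 0.134976 + 0.037468 = 0.349054 m ≈ 349 mm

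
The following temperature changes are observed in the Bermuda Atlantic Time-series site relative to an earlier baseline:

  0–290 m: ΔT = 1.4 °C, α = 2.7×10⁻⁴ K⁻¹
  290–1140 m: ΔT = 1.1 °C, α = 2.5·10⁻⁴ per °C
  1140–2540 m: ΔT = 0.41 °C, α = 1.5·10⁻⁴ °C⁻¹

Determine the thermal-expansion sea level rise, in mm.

Δh ≈ 429 mm

290 × 2.7×10⁻⁴ × 1.4 = 0.10962 m
1.1 × 850 × 2.5×10⁻⁴ = 0.23375 m
Layer 3: 1400 × 0.41 × 1.5×10⁻⁴ = 0.08610 m
Δh = 0.10962 + 0.23375 + 0.08610 = 0.42947 m ≈ 429 mm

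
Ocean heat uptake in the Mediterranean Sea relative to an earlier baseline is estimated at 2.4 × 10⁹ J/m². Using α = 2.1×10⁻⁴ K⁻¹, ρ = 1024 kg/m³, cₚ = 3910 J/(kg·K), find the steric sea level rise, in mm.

about 126 mm

Δh = αQ/(ρcₚ) = 2.1×10⁻⁴ × 2.4×10⁹ / (1024 × 3910) ≈ 0.12588 m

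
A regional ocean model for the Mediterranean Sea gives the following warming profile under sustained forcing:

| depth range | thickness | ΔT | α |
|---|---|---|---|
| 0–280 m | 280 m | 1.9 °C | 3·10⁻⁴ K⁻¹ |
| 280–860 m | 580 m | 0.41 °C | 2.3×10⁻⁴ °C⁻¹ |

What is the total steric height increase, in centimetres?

Layer 1: 280 × 3×10⁻⁴ × 1.9 = 0.15960 m
280–860 m: 0.41 × 580 × 2.3×10⁻⁴ = 0.054694 m
Δh = 0.15960 + 0.054694 = 0.214294 m

about 21.4 cm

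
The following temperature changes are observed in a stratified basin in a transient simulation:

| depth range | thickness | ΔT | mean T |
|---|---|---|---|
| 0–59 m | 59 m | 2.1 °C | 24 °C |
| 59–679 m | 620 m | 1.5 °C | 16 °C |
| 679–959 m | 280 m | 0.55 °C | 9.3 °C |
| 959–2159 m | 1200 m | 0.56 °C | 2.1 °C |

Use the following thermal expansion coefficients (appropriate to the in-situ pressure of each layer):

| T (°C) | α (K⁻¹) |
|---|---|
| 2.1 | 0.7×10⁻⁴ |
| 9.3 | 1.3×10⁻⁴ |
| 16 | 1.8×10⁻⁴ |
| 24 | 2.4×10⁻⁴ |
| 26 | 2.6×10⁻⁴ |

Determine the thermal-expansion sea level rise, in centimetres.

Layer 1 at 24 °C → α = 2.4×10⁻⁴ K⁻¹
Layer 2 at 16 °C → α = 1.8×10⁻⁴ K⁻¹
Layer 3 at 9.3 °C → α = 1.3×10⁻⁴ K⁻¹
Layer 4 at 2.1 °C → α = 0.7×10⁻⁴ K⁻¹
2.1 × 59 × 2.4×10⁻⁴ = 0.029736 m
Layer 2: 1.8×10⁻⁴ × 1.5 × 620 = 0.16740 m
Layer 3: 1.3×10⁻⁴ × 0.55 × 280 = 0.02002 m
Layer 4: 1200 × 0.56 × 0.7×10⁻⁴ = 0.04704 m
Δh = 0.029736 + 0.16740 + 0.02002 + 0.04704 = 0.264196 m ≈ 26 cm

Δh ≈ 26 cm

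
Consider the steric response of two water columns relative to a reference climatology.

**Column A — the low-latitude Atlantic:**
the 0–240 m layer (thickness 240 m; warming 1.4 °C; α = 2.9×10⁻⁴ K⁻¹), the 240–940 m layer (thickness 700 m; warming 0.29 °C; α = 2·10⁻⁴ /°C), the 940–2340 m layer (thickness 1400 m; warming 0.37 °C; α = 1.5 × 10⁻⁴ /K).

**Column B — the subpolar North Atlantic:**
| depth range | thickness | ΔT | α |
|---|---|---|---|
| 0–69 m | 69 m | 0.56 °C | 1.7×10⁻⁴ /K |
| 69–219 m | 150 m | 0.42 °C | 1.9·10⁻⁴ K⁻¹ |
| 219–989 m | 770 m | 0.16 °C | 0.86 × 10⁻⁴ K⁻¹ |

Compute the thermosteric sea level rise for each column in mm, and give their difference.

Δh_A ≈ 216 mm, Δh_B ≈ 29.1 mm; difference ≈ 187 mm

A 1.4 × 240 × 2.9×10⁻⁴ = 0.09744 m
A 0.29 × 700 × 2×10⁻⁴ = 0.04060 m
A Layer 3: 1400 × 0.37 × 1.5×10⁻⁴ = 0.07770 m
A total: 0.21574 m
B 0–69 m: 1.7×10⁻⁴ × 0.56 × 69 = 0.0065688 m
B 69–219 m: 0.42 × 1.9×10⁻⁴ × 150 = 0.01197 m
B 0.86×10⁻⁴ × 770 × 0.16 = 0.0105952 m
B total: 0.029134 m
Difference: 0.21574 − 0.029134 = 0.186606 m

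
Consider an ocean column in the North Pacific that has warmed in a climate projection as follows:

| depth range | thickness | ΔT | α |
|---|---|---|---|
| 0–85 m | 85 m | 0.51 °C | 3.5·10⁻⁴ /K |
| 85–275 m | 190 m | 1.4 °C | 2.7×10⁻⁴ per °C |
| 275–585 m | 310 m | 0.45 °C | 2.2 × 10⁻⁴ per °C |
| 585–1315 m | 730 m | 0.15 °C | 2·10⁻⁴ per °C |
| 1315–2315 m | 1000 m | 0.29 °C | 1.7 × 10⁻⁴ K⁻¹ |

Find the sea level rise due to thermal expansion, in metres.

0–85 m: 3.5×10⁻⁴ × 0.51 × 85 = 0.0151725 m
190 × 2.7×10⁻⁴ × 1.4 = 0.07182 m
275–585 m: 2.2×10⁻⁴ × 310 × 0.45 = 0.03069 m
585–1315 m: 2×10⁻⁴ × 730 × 0.15 = 0.02190 m
1.7×10⁻⁴ × 1000 × 0.29 = 0.04930 m
Δh = 0.0151725 + 0.07182 + 0.03069 + 0.02190 + 0.04930 = 0.1888825 m

0.189 m of thermosteric rise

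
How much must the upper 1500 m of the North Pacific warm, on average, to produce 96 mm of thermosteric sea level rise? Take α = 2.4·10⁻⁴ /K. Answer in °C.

0.27 °C

ΔT = Δh/(αH) = 0.096 / (2.4×10⁻⁴ × 1500) ≈ 0.2667 °C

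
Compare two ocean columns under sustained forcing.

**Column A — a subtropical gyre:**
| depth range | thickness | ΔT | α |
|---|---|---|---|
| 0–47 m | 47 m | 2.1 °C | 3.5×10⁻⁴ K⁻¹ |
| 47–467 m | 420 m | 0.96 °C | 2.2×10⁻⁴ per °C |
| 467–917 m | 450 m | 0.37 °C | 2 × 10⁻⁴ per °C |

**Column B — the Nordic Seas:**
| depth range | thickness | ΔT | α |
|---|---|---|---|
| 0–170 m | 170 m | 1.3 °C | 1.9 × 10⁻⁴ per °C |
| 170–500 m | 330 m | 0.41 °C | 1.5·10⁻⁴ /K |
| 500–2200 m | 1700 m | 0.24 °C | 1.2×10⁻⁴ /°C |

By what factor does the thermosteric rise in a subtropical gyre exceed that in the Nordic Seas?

1.4

A Layer 1: 3.5×10⁻⁴ × 2.1 × 47 = 0.034545 m
A Layer 2: 420 × 2.2×10⁻⁴ × 0.96 = 0.088704 m
A 0.37 × 450 × 2×10⁻⁴ = 0.03330 m
A total: 0.156549 m
B 170 × 1.3 × 1.9×10⁻⁴ = 0.04199 m
B Layer 2: 1.5×10⁻⁴ × 0.41 × 330 = 0.020295 m
B 500–2200 m: 1700 × 0.24 × 1.2×10⁻⁴ = 0.04896 m
B total: 0.111245 m
Ratio: 0.156549 / 0.111245 ≈ 1.407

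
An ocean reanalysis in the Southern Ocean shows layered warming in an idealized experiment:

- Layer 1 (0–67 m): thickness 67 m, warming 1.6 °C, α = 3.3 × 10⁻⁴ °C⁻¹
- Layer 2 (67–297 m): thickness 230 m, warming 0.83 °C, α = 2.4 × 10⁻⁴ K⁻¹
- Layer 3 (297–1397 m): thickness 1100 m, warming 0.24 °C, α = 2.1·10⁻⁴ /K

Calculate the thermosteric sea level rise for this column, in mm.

Layer 1: 3.3×10⁻⁴ × 67 × 1.6 = 0.035376 m
67–297 m: 2.4×10⁻⁴ × 0.83 × 230 = 0.045816 m
2.1×10⁻⁴ × 1100 × 0.24 = 0.05544 m
Δh = 0.035376 + 0.045816 + 0.05544 = 0.136632 m

137 mm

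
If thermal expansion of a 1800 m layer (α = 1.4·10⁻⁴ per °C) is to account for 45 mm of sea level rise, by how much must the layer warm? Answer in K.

ΔT = Δh/(αH) = 0.045 / (1.4×10⁻⁴ × 1800) ≈ 0.1786 K

ΔT ≈ 0.18 K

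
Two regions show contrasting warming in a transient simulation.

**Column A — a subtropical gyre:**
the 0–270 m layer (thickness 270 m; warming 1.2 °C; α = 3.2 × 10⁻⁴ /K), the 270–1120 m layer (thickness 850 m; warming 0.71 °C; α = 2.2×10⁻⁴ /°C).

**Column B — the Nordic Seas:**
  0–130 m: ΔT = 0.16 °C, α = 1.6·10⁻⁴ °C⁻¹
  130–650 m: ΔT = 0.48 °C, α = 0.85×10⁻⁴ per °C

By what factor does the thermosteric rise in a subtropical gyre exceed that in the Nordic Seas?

a factor of 9.6

A 0–270 m: 3.2×10⁻⁴ × 1.2 × 270 = 0.10368 m
A 2.2×10⁻⁴ × 850 × 0.71 = 0.13277 m
A total: 0.23645 m
B 1.6×10⁻⁴ × 130 × 0.16 = 0.003328 m
B Layer 2: 520 × 0.85×10⁻⁴ × 0.48 = 0.021216 m
B total: 0.024544 m
Ratio: 0.23645 / 0.024544 ≈ 9.634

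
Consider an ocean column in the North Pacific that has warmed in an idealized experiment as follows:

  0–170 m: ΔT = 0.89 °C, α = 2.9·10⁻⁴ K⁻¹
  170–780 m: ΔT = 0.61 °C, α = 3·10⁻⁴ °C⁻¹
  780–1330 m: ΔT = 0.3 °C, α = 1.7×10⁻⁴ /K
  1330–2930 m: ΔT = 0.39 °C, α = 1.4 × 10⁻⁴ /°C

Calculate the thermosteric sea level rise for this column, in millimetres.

Layer 1: 170 × 0.89 × 2.9×10⁻⁴ = 0.043877 m
170–780 m: 3×10⁻⁴ × 0.61 × 610 = 0.11163 m
Layer 3: 1.7×10⁻⁴ × 0.3 × 550 = 0.02805 m
Layer 4: 1600 × 0.39 × 1.4×10⁻⁴ = 0.08736 m
Δh = 0.043877 + 0.11163 + 0.02805 + 0.08736 = 0.270917 m ≈ 271 mm

about 271 mm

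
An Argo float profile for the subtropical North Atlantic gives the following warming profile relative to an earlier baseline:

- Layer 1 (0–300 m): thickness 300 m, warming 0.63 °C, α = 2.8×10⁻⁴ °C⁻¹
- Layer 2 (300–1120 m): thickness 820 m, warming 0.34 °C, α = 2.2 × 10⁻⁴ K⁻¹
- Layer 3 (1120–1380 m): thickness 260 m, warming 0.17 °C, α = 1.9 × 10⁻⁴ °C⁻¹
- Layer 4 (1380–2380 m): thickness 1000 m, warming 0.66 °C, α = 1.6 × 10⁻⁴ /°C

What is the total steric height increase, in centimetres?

0–300 m: 0.63 × 300 × 2.8×10⁻⁴ = 0.05292 m
Layer 2: 2.2×10⁻⁴ × 820 × 0.34 = 0.061336 m
1120–1380 m: 260 × 1.9×10⁻⁴ × 0.17 = 0.008398 m
0.66 × 1.6×10⁻⁴ × 1000 = 0.10560 m
Δh = 0.05292 + 0.061336 + 0.008398 + 0.10560 = 0.228254 m ≈ 23 cm

about 23 cm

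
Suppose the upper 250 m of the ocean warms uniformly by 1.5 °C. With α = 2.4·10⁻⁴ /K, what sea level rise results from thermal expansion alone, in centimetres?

9.0 cm

Δh = αΔT·H = 2.4×10⁻⁴ × 1.5 × 250 = 0.09000 m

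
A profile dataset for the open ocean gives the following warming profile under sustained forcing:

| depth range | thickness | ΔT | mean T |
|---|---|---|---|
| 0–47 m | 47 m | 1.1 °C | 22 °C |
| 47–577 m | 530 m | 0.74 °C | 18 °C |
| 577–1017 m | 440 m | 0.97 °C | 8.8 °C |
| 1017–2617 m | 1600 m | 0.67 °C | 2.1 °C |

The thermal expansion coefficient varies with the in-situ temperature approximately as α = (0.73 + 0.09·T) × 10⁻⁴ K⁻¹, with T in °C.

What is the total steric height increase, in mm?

Δh = 270 mm

Layer 1: α = (0.73 + 0.09×22)×10⁻⁴ = 2.71×10⁻⁴ K⁻¹
Layer 2: α = (0.73 + 0.09×18)×10⁻⁴ = 2.35×10⁻⁴ K⁻¹
Layer 3: α = (0.73 + 0.09×8.8)×10⁻⁴ = 1.522×10⁻⁴ K⁻¹
Layer 4: α = (0.73 + 0.09×2.1)×10⁻⁴ = 0.919×10⁻⁴ K⁻¹
Layer 1: 2.71×10⁻⁴ × 47 × 1.1 = 0.0140107 m
2.35×10⁻⁴ × 530 × 0.74 = 0.092167 m
577–1017 m: 0.97 × 1.522×10⁻⁴ × 440 = 0.06495896 m
Layer 4: 1600 × 0.919×10⁻⁴ × 0.67 = 0.0985168 m
Δh = 0.0140107 + 0.092167 + 0.06495896 + 0.0985168 = 0.26965346 m ≈ 270 mm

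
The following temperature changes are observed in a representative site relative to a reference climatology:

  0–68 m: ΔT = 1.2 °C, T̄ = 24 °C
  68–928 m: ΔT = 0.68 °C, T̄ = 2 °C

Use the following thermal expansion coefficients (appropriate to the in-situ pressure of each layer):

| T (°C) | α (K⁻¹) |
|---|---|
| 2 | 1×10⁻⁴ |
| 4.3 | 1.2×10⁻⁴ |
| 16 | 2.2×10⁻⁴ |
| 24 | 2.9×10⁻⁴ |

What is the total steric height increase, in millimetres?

Layer 1 at 24 °C → α = 2.9×10⁻⁴ K⁻¹
Layer 2 at 2 °C → α = 1×10⁻⁴ K⁻¹
0–68 m: 2.9×10⁻⁴ × 1.2 × 68 = 0.023664 m
Layer 2: 1×10⁻⁴ × 0.68 × 860 = 0.05848 m
Δh = 0.023664 + 0.05848 = 0.082144 m ≈ 82.1 mm

82.1 mm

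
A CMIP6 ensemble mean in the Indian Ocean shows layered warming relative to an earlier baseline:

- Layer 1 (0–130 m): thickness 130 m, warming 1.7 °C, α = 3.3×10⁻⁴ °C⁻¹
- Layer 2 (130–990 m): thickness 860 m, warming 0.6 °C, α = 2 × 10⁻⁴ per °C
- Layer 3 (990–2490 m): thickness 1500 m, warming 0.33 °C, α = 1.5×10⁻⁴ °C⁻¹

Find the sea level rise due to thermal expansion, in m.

0.25 m of thermosteric rise

0–130 m: 1.7 × 3.3×10⁻⁴ × 130 = 0.07293 m
Layer 2: 2×10⁻⁴ × 860 × 0.6 = 0.10320 m
990–2490 m: 0.33 × 1500 × 1.5×10⁻⁴ = 0.07425 m
Δh = 0.07293 + 0.10320 + 0.07425 = 0.25038 m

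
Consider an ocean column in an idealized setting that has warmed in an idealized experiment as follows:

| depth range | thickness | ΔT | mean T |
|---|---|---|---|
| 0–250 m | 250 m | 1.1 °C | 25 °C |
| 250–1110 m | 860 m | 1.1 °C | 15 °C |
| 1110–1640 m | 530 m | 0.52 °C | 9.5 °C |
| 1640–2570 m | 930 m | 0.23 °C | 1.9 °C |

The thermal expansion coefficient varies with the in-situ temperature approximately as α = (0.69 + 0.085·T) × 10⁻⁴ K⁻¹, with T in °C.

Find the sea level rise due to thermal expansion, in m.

Layer 1: α = (0.69 + 0.085×25)×10⁻⁴ = 2.815×10⁻⁴ K⁻¹
Layer 2: α = (0.69 + 0.085×15)×10⁻⁴ = 1.965×10⁻⁴ K⁻¹
Layer 3: α = (0.69 + 0.085×9.5)×10⁻⁴ = 1.4975×10⁻⁴ K⁻¹
Layer 4: α = (0.69 + 0.085×1.9)×10⁻⁴ = 0.8515×10⁻⁴ K⁻¹
250 × 2.815×10⁻⁴ × 1.1 = 0.0774125 m
1.965×10⁻⁴ × 860 × 1.1 = 0.185889 m
Layer 3: 1.4975×10⁻⁴ × 0.52 × 530 = 0.0412711 m
Layer 4: 0.23 × 930 × 0.8515×10⁻⁴ = 0.018213585 m
Δh = 0.0774125 + 0.185889 + 0.0412711 + 0.018213585 = 0.322786185 m ≈ 0.323 m

Δh ≈ 0.323 m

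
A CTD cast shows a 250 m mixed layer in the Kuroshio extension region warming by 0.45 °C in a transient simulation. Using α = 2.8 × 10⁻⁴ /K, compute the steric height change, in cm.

Δh = αΔT·H = 2.8×10⁻⁴ × 0.45 × 250 = 0.03150 m

Δh = 3.2 cm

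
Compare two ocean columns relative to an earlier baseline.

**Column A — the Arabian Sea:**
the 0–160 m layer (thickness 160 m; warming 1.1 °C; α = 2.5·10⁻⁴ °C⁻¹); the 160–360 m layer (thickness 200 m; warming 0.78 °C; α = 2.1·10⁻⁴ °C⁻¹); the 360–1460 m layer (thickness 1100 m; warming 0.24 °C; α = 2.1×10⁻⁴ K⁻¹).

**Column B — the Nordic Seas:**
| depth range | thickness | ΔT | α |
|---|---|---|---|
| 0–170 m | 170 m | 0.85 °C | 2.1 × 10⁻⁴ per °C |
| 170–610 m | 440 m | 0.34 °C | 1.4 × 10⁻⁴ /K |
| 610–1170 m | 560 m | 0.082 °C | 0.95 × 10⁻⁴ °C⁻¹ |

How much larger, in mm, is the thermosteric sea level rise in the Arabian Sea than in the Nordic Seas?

A 0–160 m: 1.1 × 2.5×10⁻⁴ × 160 = 0.04400 m
A 200 × 0.78 × 2.1×10⁻⁴ = 0.03276 m
A Layer 3: 2.1×10⁻⁴ × 0.24 × 1100 = 0.05544 m
A total: 0.13220 m
B Layer 1: 0.85 × 2.1×10⁻⁴ × 170 = 0.030345 m
B Layer 2: 0.34 × 1.4×10⁻⁴ × 440 = 0.020944 m
B 610–1170 m: 560 × 0.082 × 0.95×10⁻⁴ = 0.0043624 m
B total: 0.0556514 m
Difference: 0.13220 − 0.0556514 = 0.0765486 m

Δh_A − Δh_B ≈ 77 mm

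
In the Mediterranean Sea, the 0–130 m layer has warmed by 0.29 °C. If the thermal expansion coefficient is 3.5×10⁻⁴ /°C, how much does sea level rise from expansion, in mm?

Δh = 13 mm

Δh = αΔT·H = 3.5×10⁻⁴ × 0.29 × 130 = 0.013195 m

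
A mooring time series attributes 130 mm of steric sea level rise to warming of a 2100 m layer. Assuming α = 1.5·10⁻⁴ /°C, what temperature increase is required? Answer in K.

ΔT ≈ 0.413 K

ΔT = Δh/(αH) = 0.13 / (1.5×10⁻⁴ × 2100) ≈ 0.4127 K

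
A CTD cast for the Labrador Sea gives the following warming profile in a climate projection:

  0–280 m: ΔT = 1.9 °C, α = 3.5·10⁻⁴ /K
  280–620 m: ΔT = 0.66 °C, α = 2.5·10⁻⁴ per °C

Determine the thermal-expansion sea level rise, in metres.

0–280 m: 1.9 × 280 × 3.5×10⁻⁴ = 0.18620 m
280–620 m: 2.5×10⁻⁴ × 0.66 × 340 = 0.05610 m
Δh = 0.18620 + 0.05610 = 0.24230 m

about 0.242 m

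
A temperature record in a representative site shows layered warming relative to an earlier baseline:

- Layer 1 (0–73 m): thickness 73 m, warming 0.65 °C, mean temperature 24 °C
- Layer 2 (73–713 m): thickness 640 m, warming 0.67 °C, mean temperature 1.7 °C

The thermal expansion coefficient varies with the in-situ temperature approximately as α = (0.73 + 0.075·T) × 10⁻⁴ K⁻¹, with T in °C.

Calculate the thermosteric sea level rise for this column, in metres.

Δh = 0.0488 m

Layer 1: α = (0.73 + 0.075×24)×10⁻⁴ = 2.53×10⁻⁴ K⁻¹
Layer 2: α = (0.73 + 0.075×1.7)×10⁻⁴ = 0.8575×10⁻⁴ K⁻¹
73 × 0.65 × 2.53×10⁻⁴ = 0.01200485 m
0.67 × 640 × 0.8575×10⁻⁴ = 0.0367696 m
Δh = 0.01200485 + 0.0367696 = 0.04877445 m ≈ 0.0488 m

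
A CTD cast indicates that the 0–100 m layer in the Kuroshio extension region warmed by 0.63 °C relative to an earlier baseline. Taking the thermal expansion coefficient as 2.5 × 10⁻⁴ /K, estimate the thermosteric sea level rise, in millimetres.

Δh = αΔT·H = 2.5×10⁻⁴ × 0.63 × 100 = 0.01575 m

about 15.8 mm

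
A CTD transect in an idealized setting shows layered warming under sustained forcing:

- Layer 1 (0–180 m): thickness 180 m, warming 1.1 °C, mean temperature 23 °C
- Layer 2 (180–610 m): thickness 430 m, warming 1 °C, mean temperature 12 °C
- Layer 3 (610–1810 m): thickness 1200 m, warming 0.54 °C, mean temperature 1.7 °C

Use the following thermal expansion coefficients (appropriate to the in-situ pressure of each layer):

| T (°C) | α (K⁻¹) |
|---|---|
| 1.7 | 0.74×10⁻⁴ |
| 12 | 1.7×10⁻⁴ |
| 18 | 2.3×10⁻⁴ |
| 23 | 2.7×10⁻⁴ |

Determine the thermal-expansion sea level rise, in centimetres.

Layer 1 at 23 °C → α = 2.7×10⁻⁴ K⁻¹
Layer 2 at 12 °C → α = 1.7×10⁻⁴ K⁻¹
Layer 3 at 1.7 °C → α = 0.74×10⁻⁴ K⁻¹
180 × 2.7×10⁻⁴ × 1.1 = 0.05346 m
Layer 2: 430 × 1.7×10⁻⁴ × 1 = 0.07310 m
610–1810 m: 0.74×10⁻⁴ × 0.54 × 1200 = 0.047952 m
Δh = 0.05346 + 0.07310 + 0.047952 = 0.174512 m

17.5 cm of thermosteric rise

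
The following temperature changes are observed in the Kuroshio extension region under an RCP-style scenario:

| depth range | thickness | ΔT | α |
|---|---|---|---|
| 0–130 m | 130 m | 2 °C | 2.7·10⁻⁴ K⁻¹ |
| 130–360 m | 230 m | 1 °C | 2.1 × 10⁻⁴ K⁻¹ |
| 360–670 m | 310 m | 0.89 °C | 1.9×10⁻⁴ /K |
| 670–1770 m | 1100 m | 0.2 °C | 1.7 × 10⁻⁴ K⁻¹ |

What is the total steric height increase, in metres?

0.208 m

2.7×10⁻⁴ × 2 × 130 = 0.07020 m
1 × 230 × 2.1×10⁻⁴ = 0.04830 m
310 × 1.9×10⁻⁴ × 0.89 = 0.052421 m
1100 × 0.2 × 1.7×10⁻⁴ = 0.03740 m
Δh = 0.07020 + 0.04830 + 0.052421 + 0.03740 = 0.208321 m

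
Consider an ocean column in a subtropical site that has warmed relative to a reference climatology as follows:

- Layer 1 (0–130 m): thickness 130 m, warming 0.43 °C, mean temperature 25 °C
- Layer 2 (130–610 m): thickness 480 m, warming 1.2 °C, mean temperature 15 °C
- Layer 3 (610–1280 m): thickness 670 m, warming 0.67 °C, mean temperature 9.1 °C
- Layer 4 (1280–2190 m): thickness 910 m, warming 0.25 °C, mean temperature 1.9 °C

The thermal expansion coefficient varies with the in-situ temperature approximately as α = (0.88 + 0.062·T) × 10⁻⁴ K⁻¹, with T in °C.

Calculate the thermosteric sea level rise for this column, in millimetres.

Layer 1: α = (0.88 + 0.062×25)×10⁻⁴ = 2.43×10⁻⁴ K⁻¹
Layer 2: α = (0.88 + 0.062×15)×10⁻⁴ = 1.81×10⁻⁴ K⁻¹
Layer 3: α = (0.88 + 0.062×9.1)×10⁻⁴ = 1.4442×10⁻⁴ K⁻¹
Layer 4: α = (0.88 + 0.062×1.9)×10⁻⁴ = 0.9978×10⁻⁴ K⁻¹
130 × 0.43 × 2.43×10⁻⁴ = 0.0135837 m
1.2 × 480 × 1.81×10⁻⁴ = 0.104256 m
1.4442×10⁻⁴ × 0.67 × 670 = 0.064830138 m
Layer 4: 0.9978×10⁻⁴ × 910 × 0.25 = 0.02269995 m
Δh = 0.0135837 + 0.104256 + 0.064830138 + 0.02269995 = 0.205369788 m ≈ 205 mm

about 205 mm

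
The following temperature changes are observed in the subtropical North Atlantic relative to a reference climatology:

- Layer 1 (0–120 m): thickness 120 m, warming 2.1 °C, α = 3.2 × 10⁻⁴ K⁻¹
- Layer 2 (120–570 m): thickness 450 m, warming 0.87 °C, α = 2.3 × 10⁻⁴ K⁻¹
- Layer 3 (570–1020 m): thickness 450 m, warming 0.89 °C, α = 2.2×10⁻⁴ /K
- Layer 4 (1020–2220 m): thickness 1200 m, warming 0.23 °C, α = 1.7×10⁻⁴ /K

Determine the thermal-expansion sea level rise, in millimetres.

306 mm

0–120 m: 2.1 × 3.2×10⁻⁴ × 120 = 0.08064 m
120–570 m: 0.87 × 450 × 2.3×10⁻⁴ = 0.090045 m
0.89 × 2.2×10⁻⁴ × 450 = 0.08811 m
Layer 4: 0.23 × 1.7×10⁻⁴ × 1200 = 0.04692 m
Δh = 0.08064 + 0.090045 + 0.08811 + 0.04692 = 0.305715 m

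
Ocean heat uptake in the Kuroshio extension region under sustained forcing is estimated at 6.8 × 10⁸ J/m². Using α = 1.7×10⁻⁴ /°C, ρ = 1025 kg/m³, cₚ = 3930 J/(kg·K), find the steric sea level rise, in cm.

Δh = αQ/(ρcₚ) = 1.7×10⁻⁴ × 6.8×10⁸ / (1025 × 3930) ≈ 0.028697 m

about 2.87 cm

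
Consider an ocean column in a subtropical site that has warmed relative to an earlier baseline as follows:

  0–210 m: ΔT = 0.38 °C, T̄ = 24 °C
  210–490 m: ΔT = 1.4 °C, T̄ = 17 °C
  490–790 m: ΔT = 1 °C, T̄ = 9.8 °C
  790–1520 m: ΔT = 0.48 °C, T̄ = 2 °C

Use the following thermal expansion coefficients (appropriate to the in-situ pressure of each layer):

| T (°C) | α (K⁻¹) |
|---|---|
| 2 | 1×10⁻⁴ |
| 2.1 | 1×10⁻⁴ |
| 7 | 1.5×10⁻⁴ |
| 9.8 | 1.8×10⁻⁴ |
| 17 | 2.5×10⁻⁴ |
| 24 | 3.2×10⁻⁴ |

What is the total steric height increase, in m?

about 0.213 m

Layer 1 at 24 °C → α = 3.2×10⁻⁴ K⁻¹
Layer 2 at 17 °C → α = 2.5×10⁻⁴ K⁻¹
Layer 3 at 9.8 °C → α = 1.8×10⁻⁴ K⁻¹
Layer 4 at 2 °C → α = 1×10⁻⁴ K⁻¹
210 × 0.38 × 3.2×10⁻⁴ = 0.025536 m
210–490 m: 280 × 2.5×10⁻⁴ × 1.4 = 0.09800 m
490–790 m: 1 × 1.8×10⁻⁴ × 300 = 0.05400 m
Layer 4: 0.48 × 1×10⁻⁴ × 730 = 0.03504 m
Δh = 0.025536 + 0.09800 + 0.05400 + 0.03504 = 0.212576 m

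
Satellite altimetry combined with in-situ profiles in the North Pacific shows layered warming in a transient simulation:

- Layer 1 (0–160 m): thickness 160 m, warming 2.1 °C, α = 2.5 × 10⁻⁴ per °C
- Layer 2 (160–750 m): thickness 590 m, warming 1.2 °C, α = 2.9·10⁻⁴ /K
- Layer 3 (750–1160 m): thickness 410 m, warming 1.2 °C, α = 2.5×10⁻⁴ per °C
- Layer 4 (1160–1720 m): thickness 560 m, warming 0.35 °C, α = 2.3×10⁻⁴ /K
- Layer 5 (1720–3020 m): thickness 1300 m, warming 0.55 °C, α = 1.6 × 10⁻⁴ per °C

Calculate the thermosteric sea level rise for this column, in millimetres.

0–160 m: 160 × 2.1 × 2.5×10⁻⁴ = 0.08400 m
160–750 m: 590 × 2.9×10⁻⁴ × 1.2 = 0.20532 m
750–1160 m: 410 × 2.5×10⁻⁴ × 1.2 = 0.12300 m
560 × 0.35 × 2.3×10⁻⁴ = 0.04508 m
0.55 × 1300 × 1.6×10⁻⁴ = 0.11440 m
Δh = 0.08400 + 0.20532 + 0.12300 + 0.04508 + 0.11440 = 0.57180 m

Δh ≈ 572 mm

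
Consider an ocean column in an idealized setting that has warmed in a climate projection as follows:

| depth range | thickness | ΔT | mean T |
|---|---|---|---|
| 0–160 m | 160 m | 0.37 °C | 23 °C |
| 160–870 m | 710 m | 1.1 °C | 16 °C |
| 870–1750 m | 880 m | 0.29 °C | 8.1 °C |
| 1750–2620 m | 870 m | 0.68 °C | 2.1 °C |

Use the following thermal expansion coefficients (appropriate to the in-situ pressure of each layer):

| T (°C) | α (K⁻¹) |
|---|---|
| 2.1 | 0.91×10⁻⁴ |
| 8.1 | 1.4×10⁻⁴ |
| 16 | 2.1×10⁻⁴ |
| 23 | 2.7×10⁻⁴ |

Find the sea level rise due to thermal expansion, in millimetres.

Layer 1 at 23 °C → α = 2.7×10⁻⁴ K⁻¹
Layer 2 at 16 °C → α = 2.1×10⁻⁴ K⁻¹
Layer 3 at 8.1 °C → α = 1.4×10⁻⁴ K⁻¹
Layer 4 at 2.1 °C → α = 0.91×10⁻⁴ K⁻¹
0–160 m: 0.37 × 2.7×10⁻⁴ × 160 = 0.015984 m
160–870 m: 2.1×10⁻⁴ × 710 × 1.1 = 0.16401 m
Layer 3: 0.29 × 880 × 1.4×10⁻⁴ = 0.035728 m
1750–2620 m: 0.68 × 0.91×10⁻⁴ × 870 = 0.0538356 m
Δh = 0.015984 + 0.16401 + 0.035728 + 0.0538356 = 0.2695576 m

270 mm of thermosteric rise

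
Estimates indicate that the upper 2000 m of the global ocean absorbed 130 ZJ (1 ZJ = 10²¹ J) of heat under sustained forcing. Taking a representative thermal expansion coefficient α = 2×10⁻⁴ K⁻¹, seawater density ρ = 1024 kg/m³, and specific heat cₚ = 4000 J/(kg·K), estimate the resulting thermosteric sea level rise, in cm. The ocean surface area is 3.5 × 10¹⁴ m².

Per unit area: Q = 130×10²¹ / (3.5×10¹⁴) ≈ 3.714×10⁸ J/m²
Δh = αQ/(ρcₚ) = 2×10⁻⁴ × 3.714×10⁸ / (1024 × 4000) ≈ 0.018135 m

about 1.81 cm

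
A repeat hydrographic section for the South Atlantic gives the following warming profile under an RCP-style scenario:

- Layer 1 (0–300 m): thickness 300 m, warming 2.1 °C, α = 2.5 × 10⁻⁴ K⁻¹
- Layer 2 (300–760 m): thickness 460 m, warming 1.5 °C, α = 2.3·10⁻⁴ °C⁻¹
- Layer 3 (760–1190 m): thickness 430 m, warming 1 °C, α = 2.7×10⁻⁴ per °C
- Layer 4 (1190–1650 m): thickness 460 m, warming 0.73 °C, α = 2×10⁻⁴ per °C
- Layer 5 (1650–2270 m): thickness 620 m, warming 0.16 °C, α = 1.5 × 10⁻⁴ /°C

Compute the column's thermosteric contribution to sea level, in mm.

300 × 2.1 × 2.5×10⁻⁴ = 0.15750 m
300–760 m: 460 × 2.3×10⁻⁴ × 1.5 = 0.15870 m
430 × 2.7×10⁻⁴ × 1 = 0.11610 m
460 × 0.73 × 2×10⁻⁴ = 0.06716 m
0.16 × 1.5×10⁻⁴ × 620 = 0.01488 m
Δh = 0.15750 + 0.15870 + 0.11610 + 0.06716 + 0.01488 = 0.51434 m

Δh ≈ 510 mm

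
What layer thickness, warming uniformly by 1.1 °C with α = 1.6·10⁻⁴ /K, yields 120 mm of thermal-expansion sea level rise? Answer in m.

H = Δh/(αΔT) = 0.12 / (1.6×10⁻⁴ × 1.1) ≈ 681.8 m

about 682 m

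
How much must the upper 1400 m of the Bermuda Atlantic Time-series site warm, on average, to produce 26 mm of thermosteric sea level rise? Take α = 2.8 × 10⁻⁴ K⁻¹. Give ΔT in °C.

ΔT = Δh/(αH) = 0.026 / (2.8×10⁻⁴ × 1400) ≈ 0.06633 °C

0.0663 °C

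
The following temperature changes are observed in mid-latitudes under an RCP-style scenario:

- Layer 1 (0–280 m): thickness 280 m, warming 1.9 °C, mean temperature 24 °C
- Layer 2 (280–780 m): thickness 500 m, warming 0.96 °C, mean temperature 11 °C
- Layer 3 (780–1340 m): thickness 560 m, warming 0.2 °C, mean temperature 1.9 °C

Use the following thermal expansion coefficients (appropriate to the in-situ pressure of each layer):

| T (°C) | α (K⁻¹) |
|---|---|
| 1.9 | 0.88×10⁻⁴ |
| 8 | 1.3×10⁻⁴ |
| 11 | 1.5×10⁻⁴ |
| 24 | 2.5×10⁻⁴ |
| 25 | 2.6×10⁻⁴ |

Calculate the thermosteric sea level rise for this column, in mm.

Δh = 215 mm

Layer 1 at 24 °C → α = 2.5×10⁻⁴ K⁻¹
Layer 2 at 11 °C → α = 1.5×10⁻⁴ K⁻¹
Layer 3 at 1.9 °C → α = 0.88×10⁻⁴ K⁻¹
Layer 1: 1.9 × 280 × 2.5×10⁻⁴ = 0.13300 m
280–780 m: 1.5×10⁻⁴ × 0.96 × 500 = 0.07200 m
Layer 3: 560 × 0.88×10⁻⁴ × 0.2 = 0.009856 m
Δh = 0.13300 + 0.07200 + 0.009856 = 0.214856 m ≈ 215 mm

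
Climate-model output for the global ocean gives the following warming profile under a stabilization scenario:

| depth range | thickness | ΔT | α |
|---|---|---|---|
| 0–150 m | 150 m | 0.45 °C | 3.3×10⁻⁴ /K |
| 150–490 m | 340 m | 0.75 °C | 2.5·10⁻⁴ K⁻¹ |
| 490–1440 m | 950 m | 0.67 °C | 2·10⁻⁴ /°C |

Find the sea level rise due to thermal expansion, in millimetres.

Δh = 210 mm

Layer 1: 0.45 × 3.3×10⁻⁴ × 150 = 0.022275 m
150–490 m: 0.75 × 2.5×10⁻⁴ × 340 = 0.06375 m
Layer 3: 2×10⁻⁴ × 950 × 0.67 = 0.12730 m
Δh = 0.022275 + 0.06375 + 0.12730 = 0.213325 m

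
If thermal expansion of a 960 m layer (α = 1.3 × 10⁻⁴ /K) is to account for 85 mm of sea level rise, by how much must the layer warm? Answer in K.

ΔT = Δh/(αH) = 0.085 / (1.3×10⁻⁴ × 960) ≈ 0.6811 K

ΔT ≈ 0.681 K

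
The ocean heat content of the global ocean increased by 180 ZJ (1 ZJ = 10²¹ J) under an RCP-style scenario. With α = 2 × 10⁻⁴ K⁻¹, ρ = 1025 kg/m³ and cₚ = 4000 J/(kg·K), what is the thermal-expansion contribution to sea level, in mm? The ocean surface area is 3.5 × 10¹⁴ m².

Δh ≈ 25 mm

Per unit area: Q = 180×10²¹ / (3.5×10¹⁴) ≈ 5.143×10⁸ J/m²
Δh = αQ/(ρcₚ) = 2×10⁻⁴ × 5.143×10⁸ / (1025 × 4000) ≈ 0.025088 m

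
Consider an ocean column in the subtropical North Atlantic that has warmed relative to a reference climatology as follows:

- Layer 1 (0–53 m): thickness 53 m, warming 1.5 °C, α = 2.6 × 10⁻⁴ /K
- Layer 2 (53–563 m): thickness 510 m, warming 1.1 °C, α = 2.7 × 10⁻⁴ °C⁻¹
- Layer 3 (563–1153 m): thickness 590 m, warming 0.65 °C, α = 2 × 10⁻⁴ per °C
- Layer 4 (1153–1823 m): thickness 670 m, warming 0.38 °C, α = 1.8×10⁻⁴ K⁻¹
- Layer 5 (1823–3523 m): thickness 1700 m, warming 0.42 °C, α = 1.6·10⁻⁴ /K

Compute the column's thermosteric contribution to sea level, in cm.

Δh = 40.9 cm

1.5 × 2.6×10⁻⁴ × 53 = 0.02067 m
2.7×10⁻⁴ × 1.1 × 510 = 0.15147 m
563–1153 m: 0.65 × 2×10⁻⁴ × 590 = 0.07670 m
1153–1823 m: 670 × 1.8×10⁻⁴ × 0.38 = 0.045828 m
Layer 5: 0.42 × 1700 × 1.6×10⁻⁴ = 0.11424 m
Δh = 0.02067 + 0.15147 + 0.07670 + 0.045828 + 0.11424 = 0.408908 m ≈ 40.9 cm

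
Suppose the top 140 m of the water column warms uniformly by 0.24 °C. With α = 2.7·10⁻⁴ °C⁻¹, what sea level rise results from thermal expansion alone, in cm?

Δh = 0.91 cm

Δh = αΔT·H = 2.7×10⁻⁴ × 0.24 × 140 = 0.009072 m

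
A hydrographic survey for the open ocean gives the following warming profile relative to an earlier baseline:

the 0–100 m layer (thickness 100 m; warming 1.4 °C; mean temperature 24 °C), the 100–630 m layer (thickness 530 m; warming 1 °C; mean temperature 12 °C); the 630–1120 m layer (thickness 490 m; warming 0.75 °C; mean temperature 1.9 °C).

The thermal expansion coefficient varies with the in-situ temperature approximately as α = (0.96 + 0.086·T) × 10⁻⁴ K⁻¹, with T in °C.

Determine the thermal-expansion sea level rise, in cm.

Δh = 18.9 cm

Layer 1: α = (0.96 + 0.086×24)×10⁻⁴ = 3.024×10⁻⁴ K⁻¹
Layer 2: α = (0.96 + 0.086×12)×10⁻⁴ = 1.992×10⁻⁴ K⁻¹
Layer 3: α = (0.96 + 0.086×1.9)×10⁻⁴ = 1.1234×10⁻⁴ K⁻¹
0–100 m: 1.4 × 100 × 3.024×10⁻⁴ = 0.042336 m
100–630 m: 1 × 1.992×10⁻⁴ × 530 = 0.105576 m
Layer 3: 0.75 × 1.1234×10⁻⁴ × 490 = 0.04128495 m
Δh = 0.042336 + 0.105576 + 0.04128495 = 0.18919695 m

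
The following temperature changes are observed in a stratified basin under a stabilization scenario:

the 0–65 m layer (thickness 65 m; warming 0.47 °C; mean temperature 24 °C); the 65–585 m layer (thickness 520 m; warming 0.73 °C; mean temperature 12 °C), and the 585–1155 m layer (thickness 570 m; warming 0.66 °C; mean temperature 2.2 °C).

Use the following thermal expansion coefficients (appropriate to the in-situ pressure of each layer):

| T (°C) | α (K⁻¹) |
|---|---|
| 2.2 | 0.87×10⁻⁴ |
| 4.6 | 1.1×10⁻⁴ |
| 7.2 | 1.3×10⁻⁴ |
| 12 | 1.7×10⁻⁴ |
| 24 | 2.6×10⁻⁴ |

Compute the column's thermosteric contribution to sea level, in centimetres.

Δh ≈ 10.5 cm

Layer 1 at 24 °C → α = 2.6×10⁻⁴ K⁻¹
Layer 2 at 12 °C → α = 1.7×10⁻⁴ K⁻¹
Layer 3 at 2.2 °C → α = 0.87×10⁻⁴ K⁻¹
Layer 1: 0.47 × 2.6×10⁻⁴ × 65 = 0.007943 m
65–585 m: 0.73 × 520 × 1.7×10⁻⁴ = 0.064532 m
0.87×10⁻⁴ × 570 × 0.66 = 0.0327294 m
Δh = 0.007943 + 0.064532 + 0.0327294 = 0.1052044 m ≈ 10.5 cm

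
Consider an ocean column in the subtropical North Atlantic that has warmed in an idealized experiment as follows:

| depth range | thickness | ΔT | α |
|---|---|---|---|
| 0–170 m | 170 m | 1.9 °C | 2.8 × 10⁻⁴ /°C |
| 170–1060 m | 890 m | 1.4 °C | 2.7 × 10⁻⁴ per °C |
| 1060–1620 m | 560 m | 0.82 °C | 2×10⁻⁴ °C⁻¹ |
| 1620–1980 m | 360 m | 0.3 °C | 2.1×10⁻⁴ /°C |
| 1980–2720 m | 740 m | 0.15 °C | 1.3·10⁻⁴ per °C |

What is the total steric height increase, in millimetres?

about 556 mm

1.9 × 2.8×10⁻⁴ × 170 = 0.09044 m
170–1060 m: 890 × 1.4 × 2.7×10⁻⁴ = 0.33642 m
1060–1620 m: 560 × 0.82 × 2×10⁻⁴ = 0.09184 m
1620–1980 m: 360 × 0.3 × 2.1×10⁻⁴ = 0.02268 m
1980–2720 m: 740 × 1.3×10⁻⁴ × 0.15 = 0.01443 m
Δh = 0.09044 + 0.33642 + 0.09184 + 0.02268 + 0.01443 = 0.55581 m ≈ 556 mm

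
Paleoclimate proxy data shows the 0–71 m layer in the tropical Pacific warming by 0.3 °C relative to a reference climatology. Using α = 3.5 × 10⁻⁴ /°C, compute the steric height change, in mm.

Δh = αΔT·H = 3.5×10⁻⁴ × 0.3 × 71 = 0.007455 m

about 7.5 mm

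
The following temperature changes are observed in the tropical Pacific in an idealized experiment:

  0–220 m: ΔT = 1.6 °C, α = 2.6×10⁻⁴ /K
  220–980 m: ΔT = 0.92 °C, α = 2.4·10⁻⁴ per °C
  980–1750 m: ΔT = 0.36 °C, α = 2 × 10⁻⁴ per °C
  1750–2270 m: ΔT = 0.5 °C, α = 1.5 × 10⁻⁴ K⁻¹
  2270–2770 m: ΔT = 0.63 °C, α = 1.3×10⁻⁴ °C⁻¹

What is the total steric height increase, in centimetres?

Layer 1: 220 × 2.6×10⁻⁴ × 1.6 = 0.09152 m
220–980 m: 760 × 2.4×10⁻⁴ × 0.92 = 0.167808 m
980–1750 m: 0.36 × 770 × 2×10⁻⁴ = 0.05544 m
1.5×10⁻⁴ × 520 × 0.5 = 0.03900 m
0.63 × 500 × 1.3×10⁻⁴ = 0.04095 m
Δh = 0.09152 + 0.167808 + 0.05544 + 0.03900 + 0.04095 = 0.394718 m ≈ 39 cm

39 cm of thermosteric rise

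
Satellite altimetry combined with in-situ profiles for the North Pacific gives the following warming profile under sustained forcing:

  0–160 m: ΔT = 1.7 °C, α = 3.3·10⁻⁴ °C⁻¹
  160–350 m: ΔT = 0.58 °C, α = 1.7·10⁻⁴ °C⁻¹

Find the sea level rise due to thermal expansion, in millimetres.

Layer 1: 160 × 1.7 × 3.3×10⁻⁴ = 0.08976 m
160–350 m: 190 × 1.7×10⁻⁴ × 0.58 = 0.018734 m
Δh = 0.08976 + 0.018734 = 0.108494 m ≈ 108 mm

Δh ≈ 108 mm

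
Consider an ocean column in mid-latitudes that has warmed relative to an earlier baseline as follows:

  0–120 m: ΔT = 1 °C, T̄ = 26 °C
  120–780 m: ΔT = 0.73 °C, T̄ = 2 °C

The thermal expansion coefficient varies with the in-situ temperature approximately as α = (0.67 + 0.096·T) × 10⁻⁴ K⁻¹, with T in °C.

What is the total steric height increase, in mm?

Δh ≈ 80 mm

Layer 1: α = (0.67 + 0.096×26)×10⁻⁴ = 3.166×10⁻⁴ K⁻¹
Layer 2: α = (0.67 + 0.096×2)×10⁻⁴ = 0.862×10⁻⁴ K⁻¹
0–120 m: 120 × 3.166×10⁻⁴ × 1 = 0.037992 m
0.862×10⁻⁴ × 0.73 × 660 = 0.04153116 m
Δh = 0.037992 + 0.04153116 = 0.07952316 m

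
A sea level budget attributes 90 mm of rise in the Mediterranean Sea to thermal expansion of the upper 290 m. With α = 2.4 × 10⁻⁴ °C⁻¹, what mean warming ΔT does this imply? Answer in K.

1.29 K

ΔT = Δh/(αH) = 0.09 / (2.4×10⁻⁴ × 290) ≈ 1.293 K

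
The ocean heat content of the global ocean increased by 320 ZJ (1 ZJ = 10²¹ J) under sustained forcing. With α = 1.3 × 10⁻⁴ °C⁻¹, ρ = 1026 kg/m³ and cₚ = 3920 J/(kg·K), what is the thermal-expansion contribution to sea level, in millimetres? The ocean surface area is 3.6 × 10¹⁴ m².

28.7 mm

Per unit area: Q = 320×10²¹ / (3.6×10¹⁴) ≈ 8.889×10⁸ J/m²
Δh = αQ/(ρcₚ) = 1.3×10⁻⁴ × 8.889×10⁸ / (1026 × 3920) ≈ 0.028732 m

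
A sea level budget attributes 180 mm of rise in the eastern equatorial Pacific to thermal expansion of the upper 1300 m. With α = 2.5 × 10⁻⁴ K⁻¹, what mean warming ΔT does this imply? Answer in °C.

ΔT = Δh/(αH) = 0.18 / (2.5×10⁻⁴ × 1300) ≈ 0.5538 °C

ΔT ≈ 0.55 °C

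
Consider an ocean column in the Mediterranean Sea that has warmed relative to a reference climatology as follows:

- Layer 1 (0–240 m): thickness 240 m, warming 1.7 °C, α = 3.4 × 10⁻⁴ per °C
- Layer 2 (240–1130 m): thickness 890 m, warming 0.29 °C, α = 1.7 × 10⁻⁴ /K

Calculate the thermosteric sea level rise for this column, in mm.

0–240 m: 1.7 × 3.4×10⁻⁴ × 240 = 0.13872 m
890 × 1.7×10⁻⁴ × 0.29 = 0.043877 m
Δh = 0.13872 + 0.043877 = 0.182597 m ≈ 183 mm

183 mm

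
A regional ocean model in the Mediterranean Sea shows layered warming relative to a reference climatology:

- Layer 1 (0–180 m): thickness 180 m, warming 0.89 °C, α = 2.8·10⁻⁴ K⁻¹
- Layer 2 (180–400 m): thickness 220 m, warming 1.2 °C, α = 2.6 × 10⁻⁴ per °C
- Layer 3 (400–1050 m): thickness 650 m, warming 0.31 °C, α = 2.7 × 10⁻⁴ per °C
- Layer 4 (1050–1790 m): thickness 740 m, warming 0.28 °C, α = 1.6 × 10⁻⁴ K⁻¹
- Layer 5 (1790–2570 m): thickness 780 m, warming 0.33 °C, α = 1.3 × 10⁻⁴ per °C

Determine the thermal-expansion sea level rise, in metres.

Layer 1: 180 × 0.89 × 2.8×10⁻⁴ = 0.044856 m
Layer 2: 220 × 2.6×10⁻⁴ × 1.2 = 0.06864 m
650 × 0.31 × 2.7×10⁻⁴ = 0.054405 m
Layer 4: 0.28 × 740 × 1.6×10⁻⁴ = 0.033152 m
1.3×10⁻⁴ × 0.33 × 780 = 0.033462 m
Δh = 0.044856 + 0.06864 + 0.054405 + 0.033152 + 0.033462 = 0.234515 m

0.235 m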